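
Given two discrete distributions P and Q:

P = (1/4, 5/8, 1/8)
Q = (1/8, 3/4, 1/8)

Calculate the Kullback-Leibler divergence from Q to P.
D(P||Q) = Σ P(i) log₂(P(i)/Q(i))
  i=0: (1/4) × log₂((1/4)/(1/8)) = (1/4) × log₂(2) = 0.2500
  i=1: (5/8) × log₂((5/8)/(3/4)) = (5/8) × log₂(5/6) = -0.1644
  i=2: (1/8) × log₂((1/8)/(1/8)) = (1/8) × log₂(1) = 0.0000
D(P||Q) = 0.2500 - 0.1644 + 0.0000
  = 0.0856 bits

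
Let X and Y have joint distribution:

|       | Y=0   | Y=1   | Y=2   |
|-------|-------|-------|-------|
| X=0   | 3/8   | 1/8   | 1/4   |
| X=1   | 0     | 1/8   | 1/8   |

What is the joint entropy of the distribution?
H(X,Y) = -Σ P(X,Y) log₂ P(X,Y), summed over the non-zero cells:
H(X,Y) = -[(3/8)·log₂(3/8) + (1/8)·log₂(1/8) + (1/4)·log₂(1/4) + (1/8)·log₂(1/8) + (1/8)·log₂(1/8)]
  = 0.5306 + 0.3750 + 0.5000 + 0.3750 + 0.3750
  = 2.1556 bits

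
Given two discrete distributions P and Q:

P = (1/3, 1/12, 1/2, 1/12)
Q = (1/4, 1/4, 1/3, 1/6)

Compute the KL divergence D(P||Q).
D(P||Q) = Σ P(i) log₂(P(i)/Q(i))
  i=0: (1/3) × log₂((1/3)/(1/4)) = (1/3) × log₂(4/3) = 0.1383
  i=1: (1/12) × log₂((1/12)/(1/4)) = (1/12) × log₂(1/3) = -0.1321
  i=2: (1/2) × log₂((1/2)/(1/3)) = (1/2) × log₂(3/2) = 0.2925
  i=3: (1/12) × log₂((1/12)/(1/6)) = (1/12) × log₂(1/2) = -0.0833
D(P||Q) = 0.1383 - 0.1321 + 0.2925 - 0.0833
  = 0.2154 bits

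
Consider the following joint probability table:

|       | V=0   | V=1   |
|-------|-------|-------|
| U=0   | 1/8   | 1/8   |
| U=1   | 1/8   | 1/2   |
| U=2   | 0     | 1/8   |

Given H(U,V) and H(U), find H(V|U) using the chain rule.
From the chain rule: H(U,V) = H(U) + H(V|U)
Therefore: H(V|U) = H(U,V) - H(U)

H(U,V) = -[(1/8)·log₂(1/8) + (1/8)·log₂(1/8) + (1/8)·log₂(1/8) + (1/2)·log₂(1/2) + (1/8)·log₂(1/8)]
  = 0.3750 + 0.3750 + 0.3750 + 0.5000 + 0.3750
  = 2.0000 bits
Marginal P(U) (row sums):
  P(U=0) = 1/8 + 1/8 = 1/4
  P(U=1) = 1/8 + 1/2 = 5/8
  P(U=2) = 0 + 1/8 = 1/8
H(U) = -[(1/4)·log₂(1/4) + (5/8)·log₂(5/8) + (1/8)·log₂(1/8)]
  = 0.5000 + 0.4238 + 0.3750
  = 1.2988 bits

H(V|U) = 2.0000 - 1.2988 = 0.7012 bits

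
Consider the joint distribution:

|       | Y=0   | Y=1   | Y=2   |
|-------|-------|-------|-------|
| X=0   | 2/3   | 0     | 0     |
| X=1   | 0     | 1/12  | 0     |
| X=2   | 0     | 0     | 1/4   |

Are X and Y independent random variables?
Marginal P(X) (row sums):
  P(X=0) = 2/3 + 0 + 0 = 2/3
  P(X=1) = 0 + 1/12 + 0 = 1/12
  P(X=2) = 0 + 0 + 1/4 = 1/4
Marginal P(Y) (column sums):
  P(Y=0) = 2/3 + 0 + 0 = 2/3
  P(Y=1) = 0 + 1/12 + 0 = 1/12
  P(Y=2) = 0 + 0 + 1/4 = 1/4

X and Y are independent iff P(X=i,Y=j) = P(X=i)·P(Y=j) for every cell.
  P(X=0)·P(Y=0) = 2/3 × 2/3 = 4/9, but P(X=0,Y=0) = 2/3 ✗

No, X and Y are not independent. Quantitatively, I(X;Y) > 0:

H(X) = -[(2/3)·log₂(2/3) + (1/12)·log₂(1/12) + (1/4)·log₂(1/4)]
  = 0.3900 + 0.2987 + 0.5000
  = 1.1887 bits
H(Y) = -[(2/3)·log₂(2/3) + (1/12)·log₂(1/12) + (1/4)·log₂(1/4)]
  = 0.3900 + 0.2987 + 0.5000
  = 1.1887 bits
H(X,Y) = -[(2/3)·log₂(2/3) + (1/12)·log₂(1/12) + (1/4)·log₂(1/4)]
  = 0.3900 + 0.2987 + 0.5000
  = 1.1887 bits
I(X;Y) = H(X) + H(Y) - H(X,Y) = 1.1887 + 1.1887 - 1.1887 = 1.1887 bits > 0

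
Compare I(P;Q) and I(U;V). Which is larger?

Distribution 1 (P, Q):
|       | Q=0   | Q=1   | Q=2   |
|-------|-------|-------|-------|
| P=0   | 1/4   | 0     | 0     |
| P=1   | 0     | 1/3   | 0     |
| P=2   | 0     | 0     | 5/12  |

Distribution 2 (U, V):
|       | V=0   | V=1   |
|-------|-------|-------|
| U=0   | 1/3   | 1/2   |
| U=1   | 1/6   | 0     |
Distribution 1 (P, Q):
Marginal P(P) (row sums):
  P(P=0) = 1/4 + 0 + 0 = 1/4
  P(P=1) = 0 + 1/3 + 0 = 1/3
  P(P=2) = 0 + 0 + 5/12 = 5/12
Marginal P(Q) (column sums):
  P(Q=0) = 1/4 + 0 + 0 = 1/4
  P(Q=1) = 0 + 1/3 + 0 = 1/3
  P(Q=2) = 0 + 0 + 5/12 = 5/12

H(P) = -[(1/4)·log₂(1/4) + (1/3)·log₂(1/3) + (5/12)·log₂(5/12)]
  = 0.5000 + 0.5283 + 0.5263
  = 1.5546 bits
H(Q) = -[(1/4)·log₂(1/4) + (1/3)·log₂(1/3) + (5/12)·log₂(5/12)]
  = 0.5000 + 0.5283 + 0.5263
  = 1.5546 bits
H(P,Q) = -[(1/4)·log₂(1/4) + (1/3)·log₂(1/3) + (5/12)·log₂(5/12)]
  = 0.5000 + 0.5283 + 0.5263
  = 1.5546 bits

I(P;Q) = H(P) + H(Q) - H(P,Q)
  = 1.5546 + 1.5546 - 1.5546
  = 1.5546 bits

Distribution 2 (U, V):
Marginal P(U) (row sums):
  P(U=0) = 1/3 + 1/2 = 5/6
  P(U=1) = 1/6 + 0 = 1/6
Marginal P(V) (column sums):
  P(V=0) = 1/3 + 1/6 = 1/2
  P(V=1) = 1/2 + 0 = 1/2

H(U) = -[(5/6)·log₂(5/6) + (1/6)·log₂(1/6)]
  = 0.2192 + 0.4308
  = 0.6500 bits
H(V) = -[(1/2)·log₂(1/2) + (1/2)·log₂(1/2)]
  = 0.5000 + 0.5000
  = 1.0000 bits
H(U,V) = -[(1/3)·log₂(1/3) + (1/2)·log₂(1/2) + (1/6)·log₂(1/6)]
  = 0.5283 + 0.5000 + 0.4308
  = 1.4591 bits

I(U;V) = H(U) + H(V) - H(U,V)
  = 0.6500 + 1.0000 - 1.4591
  = 0.1909 bits

I(P;Q) = 1.5546 bits > I(U;V) = 0.1909 bits, so (P, Q) has the higher mutual information (stronger dependence).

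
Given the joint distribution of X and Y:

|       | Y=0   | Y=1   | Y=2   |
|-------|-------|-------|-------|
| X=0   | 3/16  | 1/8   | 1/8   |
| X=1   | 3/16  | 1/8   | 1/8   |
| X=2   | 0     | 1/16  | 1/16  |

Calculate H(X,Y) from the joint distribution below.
H(X,Y) = -Σ P(X,Y) log₂ P(X,Y), summed over the non-zero cells:
H(X,Y) = -[(3/16)·log₂(3/16) + (1/8)·log₂(1/8) + (1/8)·log₂(1/8) + (3/16)·log₂(3/16) + (1/8)·log₂(1/8) + (1/8)·log₂(1/8) + (1/16)·log₂(1/16) + (1/16)·log₂(1/16)]
  = 0.4528 + 0.3750 + 0.3750 + 0.4528 + 0.3750 + 0.3750 + 0.2500 + 0.2500
  = 2.9056 bits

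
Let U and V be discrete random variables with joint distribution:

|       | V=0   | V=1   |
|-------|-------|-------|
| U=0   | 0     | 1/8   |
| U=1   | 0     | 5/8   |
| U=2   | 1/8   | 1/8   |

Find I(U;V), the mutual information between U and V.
Marginal P(U) (row sums):
  P(U=0) = 0 + 1/8 = 1/8
  P(U=1) = 0 + 5/8 = 5/8
  P(U=2) = 1/8 + 1/8 = 1/4
Marginal P(V) (column sums):
  P(V=0) = 0 + 0 + 1/8 = 1/8
  P(V=1) = 1/8 + 5/8 + 1/8 = 7/8

H(U) = -[(1/8)·log₂(1/8) + (5/8)·log₂(5/8) + (1/4)·log₂(1/4)]
  = 0.3750 + 0.4238 + 0.5000
  = 1.2988 bits
H(V) = -[(1/8)·log₂(1/8) + (7/8)·log₂(7/8)]
  = 0.3750 + 0.1686
  = 0.5436 bits
H(U,V) = -[(1/8)·log₂(1/8) + (5/8)·log₂(5/8) + (1/8)·log₂(1/8) + (1/8)·log₂(1/8)]
  = 0.3750 + 0.4238 + 0.3750 + 0.3750
  = 1.5488 bits

I(U;V) = H(U) + H(V) - H(U,V)
  = 1.2988 + 0.5436 - 1.5488
  = 0.2936 bits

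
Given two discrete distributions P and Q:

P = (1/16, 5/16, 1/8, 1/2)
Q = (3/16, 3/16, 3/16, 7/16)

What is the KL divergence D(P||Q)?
D(P||Q) = Σ P(i) log₂(P(i)/Q(i))
  i=0: (1/16) × log₂((1/16)/(3/16)) = (1/16) × log₂(1/3) = -0.0991
  i=1: (5/16) × log₂((5/16)/(3/16)) = (5/16) × log₂(5/3) = 0.2303
  i=2: (1/8) × log₂((1/8)/(3/16)) = (1/8) × log₂(2/3) = -0.0731
  i=3: (1/2) × log₂((1/2)/(7/16)) = (1/2) × log₂(8/7) = 0.0963
D(P||Q) = -0.0991 + 0.2303 - 0.0731 + 0.0963
  = 0.1544 bits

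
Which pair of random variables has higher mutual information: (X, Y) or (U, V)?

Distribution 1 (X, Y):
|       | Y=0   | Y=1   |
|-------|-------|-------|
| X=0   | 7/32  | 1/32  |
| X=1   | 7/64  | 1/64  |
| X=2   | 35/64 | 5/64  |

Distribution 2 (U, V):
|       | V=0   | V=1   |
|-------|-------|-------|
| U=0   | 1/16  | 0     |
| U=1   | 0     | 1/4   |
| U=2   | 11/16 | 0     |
Distribution 1 (X, Y):
Marginal P(X) (row sums):
  P(X=0) = 7/32 + 1/32 = 1/4
  P(X=1) = 7/64 + 1/64 = 1/8
  P(X=2) = 35/64 + 5/64 = 5/8
Marginal P(Y) (column sums):
  P(Y=0) = 7/32 + 7/64 + 35/64 = 7/8
  P(Y=1) = 1/32 + 1/64 + 5/64 = 1/8

H(X) = -[(1/4)·log₂(1/4) + (1/8)·log₂(1/8) + (5/8)·log₂(5/8)]
  = 0.5000 + 0.3750 + 0.4238
  = 1.2988 bits
H(Y) = -[(7/8)·log₂(7/8) + (1/8)·log₂(1/8)]
  = 0.1686 + 0.3750
  = 0.5436 bits
H(X,Y) = -[(7/32)·log₂(7/32) + (1/32)·log₂(1/32) + (7/64)·log₂(7/64) + (1/64)·log₂(1/64) + (35/64)·log₂(35/64) + (5/64)·log₂(5/64)]
  = 0.4796 + 0.1563 + 0.3492 + 0.0938 + 0.4762 + 0.2873
  = 1.8424 bits

I(X;Y) = H(X) + H(Y) - H(X,Y)
  = 1.2988 + 0.5436 - 1.8424
  = 0.0000 bits

Distribution 2 (U, V):
Marginal P(U) (row sums):
  P(U=0) = 1/16 + 0 = 1/16
  P(U=1) = 0 + 1/4 = 1/4
  P(U=2) = 11/16 + 0 = 11/16
Marginal P(V) (column sums):
  P(V=0) = 1/16 + 0 + 11/16 = 3/4
  P(V=1) = 0 + 1/4 + 0 = 1/4

H(U) = -[(1/16)·log₂(1/16) + (1/4)·log₂(1/4) + (11/16)·log₂(11/16)]
  = 0.2500 + 0.5000 + 0.3716
  = 1.1216 bits
H(V) = -[(3/4)·log₂(3/4) + (1/4)·log₂(1/4)]
  = 0.3113 + 0.5000
  = 0.8113 bits
H(U,V) = -[(1/16)·log₂(1/16) + (1/4)·log₂(1/4) + (11/16)·log₂(11/16)]
  = 0.2500 + 0.5000 + 0.3716
  = 1.1216 bits

I(U;V) = H(U) + H(V) - H(U,V)
  = 1.1216 + 0.8113 - 1.1216
  = 0.8113 bits

I(U;V) = 0.8113 bits > I(X;Y) = 0.0000 bits, so (U, V) has the higher mutual information (stronger dependence).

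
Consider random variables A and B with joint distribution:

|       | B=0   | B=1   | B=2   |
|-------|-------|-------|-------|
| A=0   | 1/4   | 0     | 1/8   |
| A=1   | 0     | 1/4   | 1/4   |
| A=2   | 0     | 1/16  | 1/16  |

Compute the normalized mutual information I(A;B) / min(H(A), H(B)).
Marginal P(A) (row sums):
  P(A=0) = 1/4 + 0 + 1/8 = 3/8
  P(A=1) = 0 + 1/4 + 1/4 = 1/2
  P(A=2) = 0 + 1/16 + 1/16 = 1/8
Marginal P(B) (column sums):
  P(B=0) = 1/4 + 0 + 0 = 1/4
  P(B=1) = 0 + 1/4 + 1/16 = 5/16
  P(B=2) = 1/8 + 1/4 + 1/16 = 7/16

H(A) = -[(3/8)·log₂(3/8) + (1/2)·log₂(1/2) + (1/8)·log₂(1/8)]
  = 0.5306 + 0.5000 + 0.3750
  = 1.4056 bits
H(B) = -[(1/4)·log₂(1/4) + (5/16)·log₂(5/16) + (7/16)·log₂(7/16)]
  = 0.5000 + 0.5244 + 0.5218
  = 1.5462 bits
H(A,B) = -[(1/4)·log₂(1/4) + (1/8)·log₂(1/8) + (1/4)·log₂(1/4) + (1/4)·log₂(1/4) + (1/16)·log₂(1/16) + (1/16)·log₂(1/16)]
  = 0.5000 + 0.3750 + 0.5000 + 0.5000 + 0.2500 + 0.2500
  = 2.3750 bits

I(A;B) = H(A) + H(B) - H(A,B)
  = 1.4056 + 1.5462 - 2.3750
  = 0.5768 bits

min(H(A), H(B)) = min(1.4056, 1.5462) = 1.4056 bits
Normalized MI = 0.5768 / 1.4056 = 0.4104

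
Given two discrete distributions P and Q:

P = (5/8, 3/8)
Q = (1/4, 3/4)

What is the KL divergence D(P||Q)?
D(P||Q) = Σ P(i) log₂(P(i)/Q(i))
  i=0: (5/8) × log₂((5/8)/(1/4)) = (5/8) × log₂(5/2) = 0.8262
  i=1: (3/8) × log₂((3/8)/(3/4)) = (3/8) × log₂(1/2) = -0.3750
D(P||Q) = 0.8262 - 0.3750
  = 0.4512 bits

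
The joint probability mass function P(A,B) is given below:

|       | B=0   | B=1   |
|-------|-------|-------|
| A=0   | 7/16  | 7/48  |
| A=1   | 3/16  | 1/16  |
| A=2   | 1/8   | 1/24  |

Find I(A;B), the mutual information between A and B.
Marginal P(A) (row sums):
  P(A=0) = 7/16 + 7/48 = 7/12
  P(A=1) = 3/16 + 1/16 = 1/4
  P(A=2) = 1/8 + 1/24 = 1/6
Marginal P(B) (column sums):
  P(B=0) = 7/16 + 3/16 + 1/8 = 3/4
  P(B=1) = 7/48 + 1/16 + 1/24 = 1/4

H(A) = -[(7/12)·log₂(7/12) + (1/4)·log₂(1/4) + (1/6)·log₂(1/6)]
  = 0.4536 + 0.5000 + 0.4308
  = 1.3844 bits
H(B) = -[(3/4)·log₂(3/4) + (1/4)·log₂(1/4)]
  = 0.3113 + 0.5000
  = 0.8113 bits
H(A,B) = -[(7/16)·log₂(7/16) + (7/48)·log₂(7/48) + (3/16)·log₂(3/16) + (1/16)·log₂(1/16) + (1/8)·log₂(1/8) + (1/24)·log₂(1/24)]
  = 0.5218 + 0.4051 + 0.4528 + 0.2500 + 0.3750 + 0.1910
  = 2.1957 bits

I(A;B) = H(A) + H(B) - H(A,B)
  = 1.3844 + 0.8113 - 2.1957
  = 0.0000 bits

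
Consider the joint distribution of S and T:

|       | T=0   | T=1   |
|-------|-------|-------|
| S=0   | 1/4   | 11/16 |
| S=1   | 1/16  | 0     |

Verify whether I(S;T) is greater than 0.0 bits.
Marginal P(S) (row sums):
  P(S=0) = 1/4 + 11/16 = 15/16
  P(S=1) = 1/16 + 0 = 1/16
Marginal P(T) (column sums):
  P(T=0) = 1/4 + 1/16 = 5/16
  P(T=1) = 11/16 + 0 = 11/16

H(S) = -[(15/16)·log₂(15/16) + (1/16)·log₂(1/16)]
  = 0.0873 + 0.2500
  = 0.3373 bits
H(T) = -[(5/16)·log₂(5/16) + (11/16)·log₂(11/16)]
  = 0.5244 + 0.3716
  = 0.8960 bits
H(S,T) = -[(1/4)·log₂(1/4) + (11/16)·log₂(11/16) + (1/16)·log₂(1/16)]
  = 0.5000 + 0.3716 + 0.2500
  = 1.1216 bits

I(S;T) = H(S) + H(T) - H(S,T)
  = 0.3373 + 0.8960 - 1.1216
  = 0.1117 bits

Yes. I(S;T) = 0.1117 bits, which is > 0.0 bits.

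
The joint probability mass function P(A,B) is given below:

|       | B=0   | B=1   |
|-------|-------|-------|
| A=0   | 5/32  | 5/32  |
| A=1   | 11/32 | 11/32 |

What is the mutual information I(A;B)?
Marginal P(A) (row sums):
  P(A=0) = 5/32 + 5/32 = 5/16
  P(A=1) = 11/32 + 11/32 = 11/16
Marginal P(B) (column sums):
  P(B=0) = 5/32 + 11/32 = 1/2
  P(B=1) = 5/32 + 11/32 = 1/2

H(A) = -[(5/16)·log₂(5/16) + (11/16)·log₂(11/16)]
  = 0.5244 + 0.3716
  = 0.8960 bits
H(B) = -[(1/2)·log₂(1/2) + (1/2)·log₂(1/2)]
  = 0.5000 + 0.5000
  = 1.0000 bits
H(A,B) = -[(5/32)·log₂(5/32) + (5/32)·log₂(5/32) + (11/32)·log₂(11/32) + (11/32)·log₂(11/32)]
  = 0.4184 + 0.4184 + 0.5296 + 0.5296
  = 1.8960 bits

I(A;B) = H(A) + H(B) - H(A,B)
  = 0.8960 + 1.0000 - 1.8960
  = 0.0000 bits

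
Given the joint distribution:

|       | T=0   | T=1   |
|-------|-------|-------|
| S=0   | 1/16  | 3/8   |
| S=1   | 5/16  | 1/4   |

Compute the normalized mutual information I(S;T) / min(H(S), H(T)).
Marginal P(S) (row sums):
  P(S=0) = 1/16 + 3/8 = 7/16
  P(S=1) = 5/16 + 1/4 = 9/16
Marginal P(T) (column sums):
  P(T=0) = 1/16 + 5/16 = 3/8
  P(T=1) = 3/8 + 1/4 = 5/8

H(S) = -[(7/16)·log₂(7/16) + (9/16)·log₂(9/16)]
  = 0.5218 + 0.4669
  = 0.9887 bits
H(T) = -[(3/8)·log₂(3/8) + (5/8)·log₂(5/8)]
  = 0.5306 + 0.4238
  = 0.9544 bits
H(S,T) = -[(1/16)·log₂(1/16) + (3/8)·log₂(3/8) + (5/16)·log₂(5/16) + (1/4)·log₂(1/4)]
  = 0.2500 + 0.5306 + 0.5244 + 0.5000
  = 1.8050 bits

I(S;T) = H(S) + H(T) - H(S,T)
  = 0.9887 + 0.9544 - 1.8050
  = 0.1381 bits

min(H(S), H(T)) = min(0.9887, 0.9544) = 0.9544 bits
Normalized MI = 0.1381 / 0.9544 = 0.1447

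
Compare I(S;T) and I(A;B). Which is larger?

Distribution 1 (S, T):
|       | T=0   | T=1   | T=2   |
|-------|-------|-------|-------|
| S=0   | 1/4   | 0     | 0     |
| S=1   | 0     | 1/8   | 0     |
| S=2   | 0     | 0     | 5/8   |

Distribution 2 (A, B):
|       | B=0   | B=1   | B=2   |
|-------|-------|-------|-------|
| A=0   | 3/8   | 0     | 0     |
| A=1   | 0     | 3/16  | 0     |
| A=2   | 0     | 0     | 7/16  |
Distribution 1 (S, T):
Marginal P(S) (row sums):
  P(S=0) = 1/4 + 0 + 0 = 1/4
  P(S=1) = 0 + 1/8 + 0 = 1/8
  P(S=2) = 0 + 0 + 5/8 = 5/8
Marginal P(T) (column sums):
  P(T=0) = 1/4 + 0 + 0 = 1/4
  P(T=1) = 0 + 1/8 + 0 = 1/8
  P(T=2) = 0 + 0 + 5/8 = 5/8

H(S) = -[(1/4)·log₂(1/4) + (1/8)·log₂(1/8) + (5/8)·log₂(5/8)]
  = 0.5000 + 0.3750 + 0.4238
  = 1.2988 bits
H(T) = -[(1/4)·log₂(1/4) + (1/8)·log₂(1/8) + (5/8)·log₂(5/8)]
  = 0.5000 + 0.3750 + 0.4238
  = 1.2988 bits
H(S,T) = -[(1/4)·log₂(1/4) + (1/8)·log₂(1/8) + (5/8)·log₂(5/8)]
  = 0.5000 + 0.3750 + 0.4238
  = 1.2988 bits

I(S;T) = H(S) + H(T) - H(S,T)
  = 1.2988 + 1.2988 - 1.2988
  = 1.2988 bits

Distribution 2 (A, B):
Marginal P(A) (row sums):
  P(A=0) = 3/8 + 0 + 0 = 3/8
  P(A=1) = 0 + 3/16 + 0 = 3/16
  P(A=2) = 0 + 0 + 7/16 = 7/16
Marginal P(B) (column sums):
  P(B=0) = 3/8 + 0 + 0 = 3/8
  P(B=1) = 0 + 3/16 + 0 = 3/16
  P(B=2) = 0 + 0 + 7/16 = 7/16

H(A) = -[(3/8)·log₂(3/8) + (3/16)·log₂(3/16) + (7/16)·log₂(7/16)]
  = 0.5306 + 0.4528 + 0.5218
  = 1.5052 bits
H(B) = -[(3/8)·log₂(3/8) + (3/16)·log₂(3/16) + (7/16)·log₂(7/16)]
  = 0.5306 + 0.4528 + 0.5218
  = 1.5052 bits
H(A,B) = -[(3/8)·log₂(3/8) + (3/16)·log₂(3/16) + (7/16)·log₂(7/16)]
  = 0.5306 + 0.4528 + 0.5218
  = 1.5052 bits

I(A;B) = H(A) + H(B) - H(A,B)
  = 1.5052 + 1.5052 - 1.5052
  = 1.5052 bits

I(A;B) = 1.5052 bits > I(S;T) = 1.2988 bits, so (A, B) has the higher mutual information (stronger dependence).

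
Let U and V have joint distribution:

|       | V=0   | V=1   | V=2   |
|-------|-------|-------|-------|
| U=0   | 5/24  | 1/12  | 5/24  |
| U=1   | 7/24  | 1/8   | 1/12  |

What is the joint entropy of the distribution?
H(U,V) = -Σ P(U,V) log₂ P(U,V), summed over the non-zero cells:
H(U,V) = -[(5/24)·log₂(5/24) + (1/12)·log₂(1/12) + (5/24)·log₂(5/24) + (7/24)·log₂(7/24) + (1/8)·log₂(1/8) + (1/12)·log₂(1/12)]
  = 0.4715 + 0.2987 + 0.4715 + 0.5185 + 0.3750 + 0.2987
  = 2.4339 bits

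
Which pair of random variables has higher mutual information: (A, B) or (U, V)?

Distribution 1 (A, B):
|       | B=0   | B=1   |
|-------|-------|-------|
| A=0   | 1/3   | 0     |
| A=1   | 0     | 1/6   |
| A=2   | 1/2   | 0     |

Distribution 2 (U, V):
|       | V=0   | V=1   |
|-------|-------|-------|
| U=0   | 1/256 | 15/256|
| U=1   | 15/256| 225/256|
Distribution 1 (A, B):
Marginal P(A) (row sums):
  P(A=0) = 1/3 + 0 = 1/3
  P(A=1) = 0 + 1/6 = 1/6
  P(A=2) = 1/2 + 0 = 1/2
Marginal P(B) (column sums):
  P(B=0) = 1/3 + 0 + 1/2 = 5/6
  P(B=1) = 0 + 1/6 + 0 = 1/6

H(A) = -[(1/3)·log₂(1/3) + (1/6)·log₂(1/6) + (1/2)·log₂(1/2)]
  = 0.5283 + 0.4308 + 0.5000
  = 1.4591 bits
H(B) = -[(5/6)·log₂(5/6) + (1/6)·log₂(1/6)]
  = 0.2192 + 0.4308
  = 0.6500 bits
H(A,B) = -[(1/3)·log₂(1/3) + (1/6)·log₂(1/6) + (1/2)·log₂(1/2)]
  = 0.5283 + 0.4308 + 0.5000
  = 1.4591 bits

I(A;B) = H(A) + H(B) - H(A,B)
  = 1.4591 + 0.6500 - 1.4591
  = 0.6500 bits

Distribution 2 (U, V):
Marginal P(U) (row sums):
  P(U=0) = 1/256 + 15/256 = 1/16
  P(U=1) = 15/256 + 225/256 = 15/16
Marginal P(V) (column sums):
  P(V=0) = 1/256 + 15/256 = 1/16
  P(V=1) = 15/256 + 225/256 = 15/16

H(U) = -[(1/16)·log₂(1/16) + (15/16)·log₂(15/16)]
  = 0.2500 + 0.0873
  = 0.3373 bits
H(V) = -[(1/16)·log₂(1/16) + (15/16)·log₂(15/16)]
  = 0.2500 + 0.0873
  = 0.3373 bits
H(U,V) = -[(1/256)·log₂(1/256) + (15/256)·log₂(15/256) + (15/256)·log₂(15/256) + (225/256)·log₂(225/256)]
  = 0.0313 + 0.2398 + 0.2398 + 0.1637
  = 0.6746 bits

I(U;V) = H(U) + H(V) - H(U,V)
  = 0.3373 + 0.3373 - 0.6746
  = 0.0000 bits

I(A;B) = 0.6500 bits > I(U;V) = 0.0000 bits, so (A, B) has the higher mutual information (stronger dependence).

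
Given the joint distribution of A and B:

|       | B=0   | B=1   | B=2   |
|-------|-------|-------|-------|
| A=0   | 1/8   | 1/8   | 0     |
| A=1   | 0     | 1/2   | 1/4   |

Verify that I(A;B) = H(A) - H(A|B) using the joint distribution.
Left side, from I(A;B) = H(A) + H(B) - H(A,B):
Marginal P(A) (row sums):
  P(A=0) = 1/8 + 1/8 + 0 = 1/4
  P(A=1) = 0 + 1/2 + 1/4 = 3/4
Marginal P(B) (column sums):
  P(B=0) = 1/8 + 0 = 1/8
  P(B=1) = 1/8 + 1/2 = 5/8
  P(B=2) = 0 + 1/4 = 1/4

H(A) = -[(1/4)·log₂(1/4) + (3/4)·log₂(3/4)]
  = 0.5000 + 0.3113
  = 0.8113 bits
H(B) = -[(1/8)·log₂(1/8) + (5/8)·log₂(5/8) + (1/4)·log₂(1/4)]
  = 0.3750 + 0.4238 + 0.5000
  = 1.2988 bits
H(A,B) = -[(1/8)·log₂(1/8) + (1/8)·log₂(1/8) + (1/2)·log₂(1/2) + (1/4)·log₂(1/4)]
  = 0.3750 + 0.3750 + 0.5000 + 0.5000
  = 1.7500 bits

I(A;B) = H(A) + H(B) - H(A,B)
  = 0.8113 + 1.2988 - 1.7500
  = 0.3601 bits

Right side, with H(A|B) computed directly from the conditional probabilities:
H(A|B) = -Σ P(A,B)·log₂ P(A|B), where P(A|B) = P(A,B) / P(B)
  (cells with P(A,B) = 0 contribute 0)
  (A=0,B=0): P(A|B) = (1/8)/(1/8) = 1;  -(1/8)·log₂(1) = 0.0000
  (A=0,B=1): P(A|B) = (1/8)/(5/8) = 1/5;  -(1/8)·log₂(1/5) = 0.2902
  (A=1,B=1): P(A|B) = (1/2)/(5/8) = 4/5;  -(1/2)·log₂(4/5) = 0.1610
  (A=1,B=2): P(A|B) = (1/4)/(1/4) = 1;  -(1/4)·log₂(1) = 0.0000
H(A|B) = 0.0000 + 0.2902 + 0.1610 + 0.0000
  = 0.4512 bits
H(A) - H(A|B) = 0.8113 - 0.4512 = 0.3601 bits

Both sides equal 0.3601 bits, so I(A;B) = H(A) - H(A|B) ✓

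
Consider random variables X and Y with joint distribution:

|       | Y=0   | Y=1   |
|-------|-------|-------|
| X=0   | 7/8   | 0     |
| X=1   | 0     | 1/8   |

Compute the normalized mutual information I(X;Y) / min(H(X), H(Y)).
Marginal P(X) (row sums):
  P(X=0) = 7/8 + 0 = 7/8
  P(X=1) = 0 + 1/8 = 1/8
Marginal P(Y) (column sums):
  P(Y=0) = 7/8 + 0 = 7/8
  P(Y=1) = 0 + 1/8 = 1/8

H(X) = -[(7/8)·log₂(7/8) + (1/8)·log₂(1/8)]
  = 0.1686 + 0.3750
  = 0.5436 bits
H(Y) = -[(7/8)·log₂(7/8) + (1/8)·log₂(1/8)]
  = 0.1686 + 0.3750
  = 0.5436 bits
H(X,Y) = -[(7/8)·log₂(7/8) + (1/8)·log₂(1/8)]
  = 0.1686 + 0.3750
  = 0.5436 bits

I(X;Y) = H(X) + H(Y) - H(X,Y)
  = 0.5436 + 0.5436 - 0.5436
  = 0.5436 bits

min(H(X), H(Y)) = min(0.5436, 0.5436) = 0.5436 bits
Normalized MI = 0.5436 / 0.5436 = 1.0000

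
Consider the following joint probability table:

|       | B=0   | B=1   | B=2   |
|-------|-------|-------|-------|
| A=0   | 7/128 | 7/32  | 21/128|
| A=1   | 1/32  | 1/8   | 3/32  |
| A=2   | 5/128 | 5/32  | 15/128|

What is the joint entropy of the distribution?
H(A,B) = -Σ P(A,B) log₂ P(A,B), summed over the non-zero cells:
H(A,B) = -[(7/128)·log₂(7/128) + (7/32)·log₂(7/32) + (21/128)·log₂(21/128) + (1/32)·log₂(1/32) + (1/8)·log₂(1/8) + (3/32)·log₂(3/32) + (5/128)·log₂(5/128) + (5/32)·log₂(5/32) + (15/128)·log₂(15/128)]
  = 0.2293 + 0.4796 + 0.4278 + 0.1563 + 0.3750 + 0.3202 + 0.1827 + 0.4184 + 0.3625
  = 2.9518 bits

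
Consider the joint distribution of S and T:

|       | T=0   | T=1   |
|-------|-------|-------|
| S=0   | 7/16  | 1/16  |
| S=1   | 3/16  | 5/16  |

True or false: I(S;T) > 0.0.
Marginal P(S) (row sums):
  P(S=0) = 7/16 + 1/16 = 1/2
  P(S=1) = 3/16 + 5/16 = 1/2
Marginal P(T) (column sums):
  P(T=0) = 7/16 + 3/16 = 5/8
  P(T=1) = 1/16 + 5/16 = 3/8

H(S) = -[(1/2)·log₂(1/2) + (1/2)·log₂(1/2)]
  = 0.5000 + 0.5000
  = 1.0000 bits
H(T) = -[(5/8)·log₂(5/8) + (3/8)·log₂(3/8)]
  = 0.4238 + 0.5306
  = 0.9544 bits
H(S,T) = -[(7/16)·log₂(7/16) + (1/16)·log₂(1/16) + (3/16)·log₂(3/16) + (5/16)·log₂(5/16)]
  = 0.5218 + 0.2500 + 0.4528 + 0.5244
  = 1.7490 bits

I(S;T) = H(S) + H(T) - H(S,T)
  = 1.0000 + 0.9544 - 1.7490
  = 0.2054 bits

True. I(S;T) = 0.2054 bits, which is > 0.0 bits.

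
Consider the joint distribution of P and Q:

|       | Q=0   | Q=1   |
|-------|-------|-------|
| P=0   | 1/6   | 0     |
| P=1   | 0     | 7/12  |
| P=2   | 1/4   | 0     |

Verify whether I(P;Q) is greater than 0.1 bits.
Marginal P(P) (row sums):
  P(P=0) = 1/6 + 0 = 1/6
  P(P=1) = 0 + 7/12 = 7/12
  P(P=2) = 1/4 + 0 = 1/4
Marginal P(Q) (column sums):
  P(Q=0) = 1/6 + 0 + 1/4 = 5/12
  P(Q=1) = 0 + 7/12 + 0 = 7/12

H(P) = -[(1/6)·log₂(1/6) + (7/12)·log₂(7/12) + (1/4)·log₂(1/4)]
  = 0.4308 + 0.4536 + 0.5000
  = 1.3844 bits
H(Q) = -[(5/12)·log₂(5/12) + (7/12)·log₂(7/12)]
  = 0.5263 + 0.4536
  = 0.9799 bits
H(P,Q) = -[(1/6)·log₂(1/6) + (7/12)·log₂(7/12) + (1/4)·log₂(1/4)]
  = 0.4308 + 0.4536 + 0.5000
  = 1.3844 bits

I(P;Q) = H(P) + H(Q) - H(P,Q)
  = 1.3844 + 0.9799 - 1.3844
  = 0.9799 bits

Yes. I(P;Q) = 0.9799 bits, which is > 0.1 bits.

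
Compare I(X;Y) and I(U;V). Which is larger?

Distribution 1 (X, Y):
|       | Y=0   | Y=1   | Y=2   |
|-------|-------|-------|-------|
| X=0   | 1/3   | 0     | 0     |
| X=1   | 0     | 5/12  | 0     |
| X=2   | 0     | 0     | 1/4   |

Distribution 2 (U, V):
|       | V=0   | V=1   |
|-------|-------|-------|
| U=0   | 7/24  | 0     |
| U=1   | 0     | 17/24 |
Distribution 1 (X, Y):
Marginal P(X) (row sums):
  P(X=0) = 1/3 + 0 + 0 = 1/3
  P(X=1) = 0 + 5/12 + 0 = 5/12
  P(X=2) = 0 + 0 + 1/4 = 1/4
Marginal P(Y) (column sums):
  P(Y=0) = 1/3 + 0 + 0 = 1/3
  P(Y=1) = 0 + 5/12 + 0 = 5/12
  P(Y=2) = 0 + 0 + 1/4 = 1/4

H(X) = -[(1/3)·log₂(1/3) + (5/12)·log₂(5/12) + (1/4)·log₂(1/4)]
  = 0.5283 + 0.5263 + 0.5000
  = 1.5546 bits
H(Y) = -[(1/3)·log₂(1/3) + (5/12)·log₂(5/12) + (1/4)·log₂(1/4)]
  = 0.5283 + 0.5263 + 0.5000
  = 1.5546 bits
H(X,Y) = -[(1/3)·log₂(1/3) + (5/12)·log₂(5/12) + (1/4)·log₂(1/4)]
  = 0.5283 + 0.5263 + 0.5000
  = 1.5546 bits

I(X;Y) = H(X) + H(Y) - H(X,Y)
  = 1.5546 + 1.5546 - 1.5546
  = 1.5546 bits

Distribution 2 (U, V):
Marginal P(U) (row sums):
  P(U=0) = 7/24 + 0 = 7/24
  P(U=1) = 0 + 17/24 = 17/24
Marginal P(V) (column sums):
  P(V=0) = 7/24 + 0 = 7/24
  P(V=1) = 0 + 17/24 = 17/24

H(U) = -[(7/24)·log₂(7/24) + (17/24)·log₂(17/24)]
  = 0.5185 + 0.3524
  = 0.8709 bits
H(V) = -[(7/24)·log₂(7/24) + (17/24)·log₂(17/24)]
  = 0.5185 + 0.3524
  = 0.8709 bits
H(U,V) = -[(7/24)·log₂(7/24) + (17/24)·log₂(17/24)]
  = 0.5185 + 0.3524
  = 0.8709 bits

I(U;V) = H(U) + H(V) - H(U,V)
  = 0.8709 + 0.8709 - 0.8709
  = 0.8709 bits

I(X;Y) = 1.5546 bits > I(U;V) = 0.8709 bits, so (X, Y) has the higher mutual information (stronger dependence).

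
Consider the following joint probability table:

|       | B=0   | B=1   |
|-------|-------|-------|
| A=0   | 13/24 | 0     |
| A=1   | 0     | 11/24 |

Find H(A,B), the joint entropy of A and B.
H(A,B) = -Σ P(A,B) log₂ P(A,B), summed over the non-zero cells:
H(A,B) = -[(13/24)·log₂(13/24) + (11/24)·log₂(11/24)]
  = 0.4791 + 0.5159
  = 0.9950 bits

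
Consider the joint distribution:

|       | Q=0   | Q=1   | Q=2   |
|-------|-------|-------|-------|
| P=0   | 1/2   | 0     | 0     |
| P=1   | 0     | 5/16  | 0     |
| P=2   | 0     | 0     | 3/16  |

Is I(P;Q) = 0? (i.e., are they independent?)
Marginal P(P) (row sums):
  P(P=0) = 1/2 + 0 + 0 = 1/2
  P(P=1) = 0 + 5/16 + 0 = 5/16
  P(P=2) = 0 + 0 + 3/16 = 3/16
Marginal P(Q) (column sums):
  P(Q=0) = 1/2 + 0 + 0 = 1/2
  P(Q=1) = 0 + 5/16 + 0 = 5/16
  P(Q=2) = 0 + 0 + 3/16 = 3/16

P and Q are independent iff P(P=i,Q=j) = P(P=i)·P(Q=j) for every cell.
  P(P=0)·P(Q=0) = 1/2 × 1/2 = 1/4, but P(P=0,Q=0) = 1/2 ✗

No, P and Q are not independent. Quantitatively, I(P;Q) > 0:

H(P) = -[(1/2)·log₂(1/2) + (5/16)·log₂(5/16) + (3/16)·log₂(3/16)]
  = 0.5000 + 0.5244 + 0.4528
  = 1.4772 bits
H(Q) = -[(1/2)·log₂(1/2) + (5/16)·log₂(5/16) + (3/16)·log₂(3/16)]
  = 0.5000 + 0.5244 + 0.4528
  = 1.4772 bits
H(P,Q) = -[(1/2)·log₂(1/2) + (5/16)·log₂(5/16) + (3/16)·log₂(3/16)]
  = 0.5000 + 0.5244 + 0.4528
  = 1.4772 bits
I(P;Q) = H(P) + H(Q) - H(P,Q) = 1.4772 + 1.4772 - 1.4772 = 1.4772 bits > 0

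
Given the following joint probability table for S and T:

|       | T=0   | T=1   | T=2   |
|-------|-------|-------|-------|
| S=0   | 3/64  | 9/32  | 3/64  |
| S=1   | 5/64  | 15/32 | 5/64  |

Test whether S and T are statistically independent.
Marginal P(S) (row sums):
  P(S=0) = 3/64 + 9/32 + 3/64 = 3/8
  P(S=1) = 5/64 + 15/32 + 5/64 = 5/8
Marginal P(T) (column sums):
  P(T=0) = 3/64 + 5/64 = 1/8
  P(T=1) = 9/32 + 15/32 = 3/4
  P(T=2) = 3/64 + 5/64 = 1/8

S and T are independent iff P(S=i,T=j) = P(S=i)·P(T=j) for every cell.
  P(S=0)·P(T=0) = 3/8 × 1/8 = 3/64 = P(S=0,T=0) ✓
  P(S=0)·P(T=1) = 3/8 × 3/4 = 9/32 = P(S=0,T=1) ✓
  P(S=0)·P(T=2) = 3/8 × 1/8 = 3/64 = P(S=0,T=2) ✓
  P(S=1)·P(T=0) = 5/8 × 1/8 = 5/64 = P(S=1,T=0) ✓
  P(S=1)·P(T=1) = 5/8 × 3/4 = 15/32 = P(S=1,T=1) ✓
  P(S=1)·P(T=2) = 5/8 × 1/8 = 5/64 = P(S=1,T=2) ✓

Yes, S and T are independent: every cell factors, so I(S;T) = 0 bits.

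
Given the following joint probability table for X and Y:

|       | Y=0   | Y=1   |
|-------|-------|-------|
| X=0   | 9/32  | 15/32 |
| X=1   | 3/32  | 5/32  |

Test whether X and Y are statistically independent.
Marginal P(X) (row sums):
  P(X=0) = 9/32 + 15/32 = 3/4
  P(X=1) = 3/32 + 5/32 = 1/4
Marginal P(Y) (column sums):
  P(Y=0) = 9/32 + 3/32 = 3/8
  P(Y=1) = 15/32 + 5/32 = 5/8

X and Y are independent iff P(X=i,Y=j) = P(X=i)·P(Y=j) for every cell.
  P(X=0)·P(Y=0) = 3/4 × 3/8 = 9/32 = P(X=0,Y=0) ✓
  P(X=0)·P(Y=1) = 3/4 × 5/8 = 15/32 = P(X=0,Y=1) ✓
  P(X=1)·P(Y=0) = 1/4 × 3/8 = 3/32 = P(X=1,Y=0) ✓
  P(X=1)·P(Y=1) = 1/4 × 5/8 = 5/32 = P(X=1,Y=1) ✓

Yes, X and Y are independent: every cell factors, so I(X;Y) = 0 bits.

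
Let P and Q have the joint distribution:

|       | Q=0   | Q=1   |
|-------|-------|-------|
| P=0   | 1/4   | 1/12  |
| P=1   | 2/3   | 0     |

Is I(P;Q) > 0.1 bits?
Marginal P(P) (row sums):
  P(P=0) = 1/4 + 1/12 = 1/3
  P(P=1) = 2/3 + 0 = 2/3
Marginal P(Q) (column sums):
  P(Q=0) = 1/4 + 2/3 = 11/12
  P(Q=1) = 1/12 + 0 = 1/12

H(P) = -[(1/3)·log₂(1/3) + (2/3)·log₂(2/3)]
  = 0.5283 + 0.3900
  = 0.9183 bits
H(Q) = -[(11/12)·log₂(11/12) + (1/12)·log₂(1/12)]
  = 0.1151 + 0.2987
  = 0.4138 bits
H(P,Q) = -[(1/4)·log₂(1/4) + (1/12)·log₂(1/12) + (2/3)·log₂(2/3)]
  = 0.5000 + 0.2987 + 0.3900
  = 1.1887 bits

I(P;Q) = H(P) + H(Q) - H(P,Q)
  = 0.9183 + 0.4138 - 1.1887
  = 0.1434 bits

Yes. I(P;Q) = 0.1434 bits, which is > 0.1 bits.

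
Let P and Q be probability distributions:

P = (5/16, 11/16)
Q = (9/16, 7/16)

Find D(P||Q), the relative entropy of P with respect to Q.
D(P||Q) = Σ P(i) log₂(P(i)/Q(i))
  i=0: (5/16) × log₂((5/16)/(9/16)) = (5/16) × log₂(5/9) = -0.2650
  i=1: (11/16) × log₂((11/16)/(7/16)) = (11/16) × log₂(11/7) = 0.4483
D(P||Q) = -0.2650 + 0.4483
  = 0.1833 bits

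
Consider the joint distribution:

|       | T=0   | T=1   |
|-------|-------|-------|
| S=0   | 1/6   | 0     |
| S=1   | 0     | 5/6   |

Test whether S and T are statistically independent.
Marginal P(S) (row sums):
  P(S=0) = 1/6 + 0 = 1/6
  P(S=1) = 0 + 5/6 = 5/6
Marginal P(T) (column sums):
  P(T=0) = 1/6 + 0 = 1/6
  P(T=1) = 0 + 5/6 = 5/6

S and T are independent iff P(S=i,T=j) = P(S=i)·P(T=j) for every cell.
  P(S=0)·P(T=0) = 1/6 × 1/6 = 1/36, but P(S=0,T=0) = 1/6 ✗

No, S and T are not independent. Quantitatively, I(S;T) > 0:

H(S) = -[(1/6)·log₂(1/6) + (5/6)·log₂(5/6)]
  = 0.4308 + 0.2192
  = 0.6500 bits
H(T) = -[(1/6)·log₂(1/6) + (5/6)·log₂(5/6)]
  = 0.4308 + 0.2192
  = 0.6500 bits
H(S,T) = -[(1/6)·log₂(1/6) + (5/6)·log₂(5/6)]
  = 0.4308 + 0.2192
  = 0.6500 bits
I(S;T) = H(S) + H(T) - H(S,T) = 0.6500 + 0.6500 - 0.6500 = 0.6500 bits > 0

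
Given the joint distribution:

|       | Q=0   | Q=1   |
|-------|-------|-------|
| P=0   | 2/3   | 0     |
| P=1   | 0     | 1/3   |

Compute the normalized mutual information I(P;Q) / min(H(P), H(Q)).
Marginal P(P) (row sums):
  P(P=0) = 2/3 + 0 = 2/3
  P(P=1) = 0 + 1/3 = 1/3
Marginal P(Q) (column sums):
  P(Q=0) = 2/3 + 0 = 2/3
  P(Q=1) = 0 + 1/3 = 1/3

H(P) = -[(2/3)·log₂(2/3) + (1/3)·log₂(1/3)]
  = 0.3900 + 0.5283
  = 0.9183 bits
H(Q) = -[(2/3)·log₂(2/3) + (1/3)·log₂(1/3)]
  = 0.3900 + 0.5283
  = 0.9183 bits
H(P,Q) = -[(2/3)·log₂(2/3) + (1/3)·log₂(1/3)]
  = 0.3900 + 0.5283
  = 0.9183 bits

I(P;Q) = H(P) + H(Q) - H(P,Q)
  = 0.9183 + 0.9183 - 0.9183
  = 0.9183 bits

min(H(P), H(Q)) = min(0.9183, 0.9183) = 0.9183 bits
Normalized MI = 0.9183 / 0.9183 = 1.0000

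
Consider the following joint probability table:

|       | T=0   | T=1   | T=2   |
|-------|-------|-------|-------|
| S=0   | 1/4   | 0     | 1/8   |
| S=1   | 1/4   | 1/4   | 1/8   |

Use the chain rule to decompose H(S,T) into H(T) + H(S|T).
By the chain rule: H(S,T) = H(T) + H(S|T)

Marginal P(T) (column sums):
  P(T=0) = 1/4 + 1/4 = 1/2
  P(T=1) = 0 + 1/4 = 1/4
  P(T=2) = 1/8 + 1/8 = 1/4
H(T) = -[(1/2)·log₂(1/2) + (1/4)·log₂(1/4) + (1/4)·log₂(1/4)]
  = 0.5000 + 0.5000 + 0.5000
  = 1.5000 bits
H(S|T) = -Σ P(S,T)·log₂ P(S|T), where P(S|T) = P(S,T) / P(T)
  (cells with P(S,T) = 0 contribute 0)
  (S=0,T=0): P(S|T) = (1/4)/(1/2) = 1/2;  -(1/4)·log₂(1/2) = 0.2500
  (S=0,T=2): P(S|T) = (1/8)/(1/4) = 1/2;  -(1/8)·log₂(1/2) = 0.1250
  (S=1,T=0): P(S|T) = (1/4)/(1/2) = 1/2;  -(1/4)·log₂(1/2) = 0.2500
  (S=1,T=1): P(S|T) = (1/4)/(1/4) = 1;  -(1/4)·log₂(1) = 0.0000
  (S=1,T=2): P(S|T) = (1/8)/(1/4) = 1/2;  -(1/8)·log₂(1/2) = 0.1250
H(S|T) = 0.2500 + 0.1250 + 0.2500 + 0.0000 + 0.1250
  = 0.7500 bits

H(S,T) = H(T) + H(S|T) = 1.5000 + 0.7500 = 2.2500 bits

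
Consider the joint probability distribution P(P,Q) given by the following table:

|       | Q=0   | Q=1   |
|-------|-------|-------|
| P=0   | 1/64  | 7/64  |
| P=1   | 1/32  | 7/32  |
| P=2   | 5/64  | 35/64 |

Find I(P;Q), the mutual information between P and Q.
Marginal P(P) (row sums):
  P(P=0) = 1/64 + 7/64 = 1/8
  P(P=1) = 1/32 + 7/32 = 1/4
  P(P=2) = 5/64 + 35/64 = 5/8
Marginal P(Q) (column sums):
  P(Q=0) = 1/64 + 1/32 + 5/64 = 1/8
  P(Q=1) = 7/64 + 7/32 + 35/64 = 7/8

H(P) = -[(1/8)·log₂(1/8) + (1/4)·log₂(1/4) + (5/8)·log₂(5/8)]
  = 0.3750 + 0.5000 + 0.4238
  = 1.2988 bits
H(Q) = -[(1/8)·log₂(1/8) + (7/8)·log₂(7/8)]
  = 0.3750 + 0.1686
  = 0.5436 bits
H(P,Q) = -[(1/64)·log₂(1/64) + (7/64)·log₂(7/64) + (1/32)·log₂(1/32) + (7/32)·log₂(7/32) + (5/64)·log₂(5/64) + (35/64)·log₂(35/64)]
  = 0.0938 + 0.3492 + 0.1563 + 0.4796 + 0.2873 + 0.4762
  = 1.8424 bits

I(P;Q) = H(P) + H(Q) - H(P,Q)
  = 1.2988 + 0.5436 - 1.8424
  = 0.0000 bits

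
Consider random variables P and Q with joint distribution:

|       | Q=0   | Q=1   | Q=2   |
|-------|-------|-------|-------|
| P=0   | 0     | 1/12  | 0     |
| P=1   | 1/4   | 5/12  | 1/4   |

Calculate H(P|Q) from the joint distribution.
Marginal P(Q) (column sums):
  P(Q=0) = 0 + 1/4 = 1/4
  P(Q=1) = 1/12 + 5/12 = 1/2
  P(Q=2) = 0 + 1/4 = 1/4

H(P|Q) = -Σ P(P,Q)·log₂ P(P|Q), where P(P|Q) = P(P,Q) / P(Q)
  (cells with P(P,Q) = 0 contribute 0)
  (P=0,Q=1): P(P|Q) = (1/12)/(1/2) = 1/6;  -(1/12)·log₂(1/6) = 0.2154
  (P=1,Q=0): P(P|Q) = (1/4)/(1/4) = 1;  -(1/4)·log₂(1) = 0.0000
  (P=1,Q=1): P(P|Q) = (5/12)/(1/2) = 5/6;  -(5/12)·log₂(5/6) = 0.1096
  (P=1,Q=2): P(P|Q) = (1/4)/(1/4) = 1;  -(1/4)·log₂(1) = 0.0000
H(P|Q) = 0.2154 + 0.0000 + 0.1096 + 0.0000
  = 0.3250 bits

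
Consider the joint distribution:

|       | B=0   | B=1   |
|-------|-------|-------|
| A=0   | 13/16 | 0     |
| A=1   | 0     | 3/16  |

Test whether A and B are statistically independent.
Marginal P(A) (row sums):
  P(A=0) = 13/16 + 0 = 13/16
  P(A=1) = 0 + 3/16 = 3/16
Marginal P(B) (column sums):
  P(B=0) = 13/16 + 0 = 13/16
  P(B=1) = 0 + 3/16 = 3/16

A and B are independent iff P(A=i,B=j) = P(A=i)·P(B=j) for every cell.
  P(A=0)·P(B=0) = 13/16 × 13/16 = 169/256, but P(A=0,B=0) = 13/16 ✗

No, A and B are not independent. Quantitatively, I(A;B) > 0:

H(A) = -[(13/16)·log₂(13/16) + (3/16)·log₂(3/16)]
  = 0.2434 + 0.4528
  = 0.6962 bits
H(B) = -[(13/16)·log₂(13/16) + (3/16)·log₂(3/16)]
  = 0.2434 + 0.4528
  = 0.6962 bits
H(A,B) = -[(13/16)·log₂(13/16) + (3/16)·log₂(3/16)]
  = 0.2434 + 0.4528
  = 0.6962 bits
I(A;B) = H(A) + H(B) - H(A,B) = 0.6962 + 0.6962 - 0.6962 = 0.6962 bits > 0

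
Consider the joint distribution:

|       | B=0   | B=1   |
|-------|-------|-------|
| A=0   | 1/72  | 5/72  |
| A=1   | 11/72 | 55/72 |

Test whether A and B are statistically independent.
Marginal P(A) (row sums):
  P(A=0) = 1/72 + 5/72 = 1/12
  P(A=1) = 11/72 + 55/72 = 11/12
Marginal P(B) (column sums):
  P(B=0) = 1/72 + 11/72 = 1/6
  P(B=1) = 5/72 + 55/72 = 5/6

A and B are independent iff P(A=i,B=j) = P(A=i)·P(B=j) for every cell.
  P(A=0)·P(B=0) = 1/12 × 1/6 = 1/72 = P(A=0,B=0) ✓
  P(A=0)·P(B=1) = 1/12 × 5/6 = 5/72 = P(A=0,B=1) ✓
  P(A=1)·P(B=0) = 11/12 × 1/6 = 11/72 = P(A=1,B=0) ✓
  P(A=1)·P(B=1) = 11/12 × 5/6 = 55/72 = P(A=1,B=1) ✓

Yes, A and B are independent: every cell factors, so I(A;B) = 0 bits.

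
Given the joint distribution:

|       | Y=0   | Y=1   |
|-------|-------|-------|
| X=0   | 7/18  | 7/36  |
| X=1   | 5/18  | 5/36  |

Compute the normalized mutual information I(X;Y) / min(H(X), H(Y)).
Marginal P(X) (row sums):
  P(X=0) = 7/18 + 7/36 = 7/12
  P(X=1) = 5/18 + 5/36 = 5/12
Marginal P(Y) (column sums):
  P(Y=0) = 7/18 + 5/18 = 2/3
  P(Y=1) = 7/36 + 5/36 = 1/3

H(X) = -[(7/12)·log₂(7/12) + (5/12)·log₂(5/12)]
  = 0.4536 + 0.5263
  = 0.9799 bits
H(Y) = -[(2/3)·log₂(2/3) + (1/3)·log₂(1/3)]
  = 0.3900 + 0.5283
  = 0.9183 bits
H(X,Y) = -[(7/18)·log₂(7/18) + (7/36)·log₂(7/36) + (5/18)·log₂(5/18) + (5/36)·log₂(5/36)]
  = 0.5299 + 0.4594 + 0.5133 + 0.3956
  = 1.8982 bits

I(X;Y) = H(X) + H(Y) - H(X,Y)
  = 0.9799 + 0.9183 - 1.8982
  = 0.0000 bits

min(H(X), H(Y)) = min(0.9799, 0.9183) = 0.9183 bits
Normalized MI = 0.0000 / 0.9183 = 0.0000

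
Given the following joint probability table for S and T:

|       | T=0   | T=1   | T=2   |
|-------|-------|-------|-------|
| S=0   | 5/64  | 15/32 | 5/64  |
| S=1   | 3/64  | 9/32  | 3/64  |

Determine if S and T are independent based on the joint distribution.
Marginal P(S) (row sums):
  P(S=0) = 5/64 + 15/32 + 5/64 = 5/8
  P(S=1) = 3/64 + 9/32 + 3/64 = 3/8
Marginal P(T) (column sums):
  P(T=0) = 5/64 + 3/64 = 1/8
  P(T=1) = 15/32 + 9/32 = 3/4
  P(T=2) = 5/64 + 3/64 = 1/8

S and T are independent iff P(S=i,T=j) = P(S=i)·P(T=j) for every cell.
  P(S=0)·P(T=0) = 5/8 × 1/8 = 5/64 = P(S=0,T=0) ✓
  P(S=0)·P(T=1) = 5/8 × 3/4 = 15/32 = P(S=0,T=1) ✓
  P(S=0)·P(T=2) = 5/8 × 1/8 = 5/64 = P(S=0,T=2) ✓
  P(S=1)·P(T=0) = 3/8 × 1/8 = 3/64 = P(S=1,T=0) ✓
  P(S=1)·P(T=1) = 3/8 × 3/4 = 9/32 = P(S=1,T=1) ✓
  P(S=1)·P(T=2) = 3/8 × 1/8 = 3/64 = P(S=1,T=2) ✓

Yes, S and T are independent: every cell factors, so I(S;T) = 0 bits.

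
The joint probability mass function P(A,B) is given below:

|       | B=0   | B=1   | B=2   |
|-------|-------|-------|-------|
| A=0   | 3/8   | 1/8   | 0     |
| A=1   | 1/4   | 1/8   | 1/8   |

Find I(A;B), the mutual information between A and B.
Marginal P(A) (row sums):
  P(A=0) = 3/8 + 1/8 + 0 = 1/2
  P(A=1) = 1/4 + 1/8 + 1/8 = 1/2
Marginal P(B) (column sums):
  P(B=0) = 3/8 + 1/4 = 5/8
  P(B=1) = 1/8 + 1/8 = 1/4
  P(B=2) = 0 + 1/8 = 1/8

H(A) = -[(1/2)·log₂(1/2) + (1/2)·log₂(1/2)]
  = 0.5000 + 0.5000
  = 1.0000 bits
H(B) = -[(5/8)·log₂(5/8) + (1/4)·log₂(1/4) + (1/8)·log₂(1/8)]
  = 0.4238 + 0.5000 + 0.3750
  = 1.2988 bits
H(A,B) = -[(3/8)·log₂(3/8) + (1/8)·log₂(1/8) + (1/4)·log₂(1/4) + (1/8)·log₂(1/8) + (1/8)·log₂(1/8)]
  = 0.5306 + 0.3750 + 0.5000 + 0.3750 + 0.3750
  = 2.1556 bits

I(A;B) = H(A) + H(B) - H(A,B)
  = 1.0000 + 1.2988 - 2.1556
  = 0.1432 bits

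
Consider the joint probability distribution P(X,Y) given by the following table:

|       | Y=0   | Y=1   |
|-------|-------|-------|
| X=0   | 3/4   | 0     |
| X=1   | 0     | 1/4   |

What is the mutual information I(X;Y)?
Marginal P(X) (row sums):
  P(X=0) = 3/4 + 0 = 3/4
  P(X=1) = 0 + 1/4 = 1/4
Marginal P(Y) (column sums):
  P(Y=0) = 3/4 + 0 = 3/4
  P(Y=1) = 0 + 1/4 = 1/4

H(X) = -[(3/4)·log₂(3/4) + (1/4)·log₂(1/4)]
  = 0.3113 + 0.5000
  = 0.8113 bits
H(Y) = -[(3/4)·log₂(3/4) + (1/4)·log₂(1/4)]
  = 0.3113 + 0.5000
  = 0.8113 bits
H(X,Y) = -[(3/4)·log₂(3/4) + (1/4)·log₂(1/4)]
  = 0.3113 + 0.5000
  = 0.8113 bits

I(X;Y) = H(X) + H(Y) - H(X,Y)
  = 0.8113 + 0.8113 - 0.8113
  = 0.8113 bits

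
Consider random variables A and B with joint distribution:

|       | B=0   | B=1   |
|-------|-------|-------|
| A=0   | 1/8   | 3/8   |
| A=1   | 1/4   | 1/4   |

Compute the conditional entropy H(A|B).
Marginal P(B) (column sums):
  P(B=0) = 1/8 + 1/4 = 3/8
  P(B=1) = 3/8 + 1/4 = 5/8

H(A|B) = -Σ P(A,B)·log₂ P(A|B), where P(A|B) = P(A,B) / P(B)
  (A=0,B=0): P(A|B) = (1/8)/(3/8) = 1/3;  -(1/8)·log₂(1/3) = 0.1981
  (A=0,B=1): P(A|B) = (3/8)/(5/8) = 3/5;  -(3/8)·log₂(3/5) = 0.2764
  (A=1,B=0): P(A|B) = (1/4)/(3/8) = 2/3;  -(1/4)·log₂(2/3) = 0.1462
  (A=1,B=1): P(A|B) = (1/4)/(5/8) = 2/5;  -(1/4)·log₂(2/5) = 0.3305
H(A|B) = 0.1981 + 0.2764 + 0.1462 + 0.3305
  = 0.9512 bits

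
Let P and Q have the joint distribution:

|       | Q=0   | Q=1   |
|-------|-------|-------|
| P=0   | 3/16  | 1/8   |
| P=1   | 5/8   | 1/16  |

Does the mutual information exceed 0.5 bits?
Marginal P(P) (row sums):
  P(P=0) = 3/16 + 1/8 = 5/16
  P(P=1) = 5/8 + 1/16 = 11/16
Marginal P(Q) (column sums):
  P(Q=0) = 3/16 + 5/8 = 13/16
  P(Q=1) = 1/8 + 1/16 = 3/16

H(P) = -[(5/16)·log₂(5/16) + (11/16)·log₂(11/16)]
  = 0.5244 + 0.3716
  = 0.8960 bits
H(Q) = -[(13/16)·log₂(13/16) + (3/16)·log₂(3/16)]
  = 0.2434 + 0.4528
  = 0.6962 bits
H(P,Q) = -[(3/16)·log₂(3/16) + (1/8)·log₂(1/8) + (5/8)·log₂(5/8) + (1/16)·log₂(1/16)]
  = 0.4528 + 0.3750 + 0.4238 + 0.2500
  = 1.5016 bits

I(P;Q) = H(P) + H(Q) - H(P,Q)
  = 0.8960 + 0.6962 - 1.5016
  = 0.0906 bits

No. I(P;Q) = 0.0906 bits, which is ≤ 0.5 bits.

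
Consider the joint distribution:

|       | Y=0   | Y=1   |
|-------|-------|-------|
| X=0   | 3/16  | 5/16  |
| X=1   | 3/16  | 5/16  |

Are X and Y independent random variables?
Marginal P(X) (row sums):
  P(X=0) = 3/16 + 5/16 = 1/2
  P(X=1) = 3/16 + 5/16 = 1/2
Marginal P(Y) (column sums):
  P(Y=0) = 3/16 + 3/16 = 3/8
  P(Y=1) = 5/16 + 5/16 = 5/8

X and Y are independent iff P(X=i,Y=j) = P(X=i)·P(Y=j) for every cell.
  P(X=0)·P(Y=0) = 1/2 × 3/8 = 3/16 = P(X=0,Y=0) ✓
  P(X=0)·P(Y=1) = 1/2 × 5/8 = 5/16 = P(X=0,Y=1) ✓
  P(X=1)·P(Y=0) = 1/2 × 3/8 = 3/16 = P(X=1,Y=0) ✓
  P(X=1)·P(Y=1) = 1/2 × 5/8 = 5/16 = P(X=1,Y=1) ✓

Yes, X and Y are independent: every cell factors, so I(X;Y) = 0 bits.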